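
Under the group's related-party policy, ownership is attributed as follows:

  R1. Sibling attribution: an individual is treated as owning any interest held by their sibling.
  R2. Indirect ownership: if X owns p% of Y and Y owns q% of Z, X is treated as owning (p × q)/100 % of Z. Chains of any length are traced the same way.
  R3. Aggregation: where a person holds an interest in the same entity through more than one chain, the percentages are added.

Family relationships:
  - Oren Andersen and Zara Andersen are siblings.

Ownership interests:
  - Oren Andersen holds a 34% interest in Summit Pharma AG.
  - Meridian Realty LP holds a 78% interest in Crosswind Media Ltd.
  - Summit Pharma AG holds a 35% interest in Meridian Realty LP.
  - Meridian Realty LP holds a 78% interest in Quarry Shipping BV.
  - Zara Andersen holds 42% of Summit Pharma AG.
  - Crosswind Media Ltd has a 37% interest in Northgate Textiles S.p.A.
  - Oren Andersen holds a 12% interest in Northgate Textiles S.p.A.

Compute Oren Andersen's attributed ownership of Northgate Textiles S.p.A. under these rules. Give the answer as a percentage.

19.67676%

By sibling attribution (R1), Oren Andersen is treated as also owning Zara Andersen's interest in Summit Pharma AG, giving 34% + 42% = 76%.
Chain via Summit Pharma AG → Meridian Realty LP → Crosswind Media Ltd (R2): 76% × 35% × 78% × 37% = 7.67676% of Northgate Textiles S.p.A.
Direct interest in Northgate Textiles S.p.A: 12%.
Aggregating (R3): 7.67676% + 12% = 19.67676%.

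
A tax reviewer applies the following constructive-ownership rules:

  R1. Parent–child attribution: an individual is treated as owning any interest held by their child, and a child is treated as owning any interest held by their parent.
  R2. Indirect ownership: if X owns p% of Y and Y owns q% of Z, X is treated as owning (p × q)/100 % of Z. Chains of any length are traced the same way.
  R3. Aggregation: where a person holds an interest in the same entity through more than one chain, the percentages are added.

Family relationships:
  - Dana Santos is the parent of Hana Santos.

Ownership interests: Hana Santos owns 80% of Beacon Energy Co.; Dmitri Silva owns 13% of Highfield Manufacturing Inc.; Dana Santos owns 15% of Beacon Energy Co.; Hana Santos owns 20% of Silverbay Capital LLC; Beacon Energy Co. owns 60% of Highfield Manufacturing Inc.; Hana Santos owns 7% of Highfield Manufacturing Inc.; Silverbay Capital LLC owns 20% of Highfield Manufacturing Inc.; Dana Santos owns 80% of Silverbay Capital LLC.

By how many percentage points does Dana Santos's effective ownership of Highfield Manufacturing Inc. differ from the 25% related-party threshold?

59

By parent–child attribution (R1), Dana Santos is treated as also owning Hana Santos's interest in Silverbay Capital LLC, giving 80% + 20% = 100%.
By parent–child attribution (R1), Dana Santos is treated as also owning Hana Santos's interest in Beacon Energy Co, giving 15% + 80% = 95%.
By parent–child attribution (R1), Dana Santos is treated as owning Hana Santos's 7% interest in Highfield Manufacturing Inc.
Chain via Silverbay Capital LLC (R2): 100% × 20% = 20% of Highfield Manufacturing Inc.
Chain via Beacon Energy Co. (R2): 95% × 60% = 57% of Highfield Manufacturing Inc.
Direct interest in Highfield Manufacturing Inc: 7%.
Aggregating (R3): 20% + 57% + 7% = 84%.
84% exceeds the 25% threshold by 59 percentage points.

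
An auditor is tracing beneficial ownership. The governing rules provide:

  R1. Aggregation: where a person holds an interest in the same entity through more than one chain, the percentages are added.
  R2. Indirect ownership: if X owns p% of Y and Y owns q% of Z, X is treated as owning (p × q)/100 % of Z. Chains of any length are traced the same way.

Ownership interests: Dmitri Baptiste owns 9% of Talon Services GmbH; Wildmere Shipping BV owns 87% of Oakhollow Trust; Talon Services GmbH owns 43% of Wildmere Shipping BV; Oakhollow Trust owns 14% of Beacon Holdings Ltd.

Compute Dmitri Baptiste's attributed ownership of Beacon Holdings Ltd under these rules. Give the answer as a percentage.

0.471366%

Chain via Talon Services GmbH → Wildmere Shipping BV → Oakhollow Trust (R2): 9% × 43% × 87% × 14% = 0.471366% of Beacon Holdings Ltd.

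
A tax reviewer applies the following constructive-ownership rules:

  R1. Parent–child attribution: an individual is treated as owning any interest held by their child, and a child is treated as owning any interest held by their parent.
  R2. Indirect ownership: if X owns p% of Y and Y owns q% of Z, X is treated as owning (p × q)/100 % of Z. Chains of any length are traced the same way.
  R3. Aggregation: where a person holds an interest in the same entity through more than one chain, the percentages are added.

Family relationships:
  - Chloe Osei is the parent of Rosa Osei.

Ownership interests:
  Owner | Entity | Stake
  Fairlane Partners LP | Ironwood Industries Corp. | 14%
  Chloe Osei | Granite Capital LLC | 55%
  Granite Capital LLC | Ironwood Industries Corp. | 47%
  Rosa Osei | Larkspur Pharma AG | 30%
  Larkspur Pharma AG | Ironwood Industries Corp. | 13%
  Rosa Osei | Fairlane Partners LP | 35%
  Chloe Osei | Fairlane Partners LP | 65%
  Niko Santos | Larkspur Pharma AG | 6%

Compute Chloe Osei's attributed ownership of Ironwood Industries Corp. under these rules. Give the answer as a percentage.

43.75%

By parent–child attribution (R1), Chloe Osei is treated as also owning Rosa Osei's interest in Fairlane Partners LP, giving 65% + 35% = 100%.
By parent–child attribution (R1), Chloe Osei is treated as owning Rosa Osei's 30% interest in Larkspur Pharma AG.
Chain via Granite Capital LLC (R2): 55% × 47% = 25.85% of Ironwood Industries Corp.
Chain via Fairlane Partners LP (R2): 100% × 14% = 14% of Ironwood Industries Corp.
Chain via Larkspur Pharma AG (R2): 30% × 13% = 3.9% of Ironwood Industries Corp.
Aggregating (R3): 25.85% + 14% + 3.9% = 43.75%.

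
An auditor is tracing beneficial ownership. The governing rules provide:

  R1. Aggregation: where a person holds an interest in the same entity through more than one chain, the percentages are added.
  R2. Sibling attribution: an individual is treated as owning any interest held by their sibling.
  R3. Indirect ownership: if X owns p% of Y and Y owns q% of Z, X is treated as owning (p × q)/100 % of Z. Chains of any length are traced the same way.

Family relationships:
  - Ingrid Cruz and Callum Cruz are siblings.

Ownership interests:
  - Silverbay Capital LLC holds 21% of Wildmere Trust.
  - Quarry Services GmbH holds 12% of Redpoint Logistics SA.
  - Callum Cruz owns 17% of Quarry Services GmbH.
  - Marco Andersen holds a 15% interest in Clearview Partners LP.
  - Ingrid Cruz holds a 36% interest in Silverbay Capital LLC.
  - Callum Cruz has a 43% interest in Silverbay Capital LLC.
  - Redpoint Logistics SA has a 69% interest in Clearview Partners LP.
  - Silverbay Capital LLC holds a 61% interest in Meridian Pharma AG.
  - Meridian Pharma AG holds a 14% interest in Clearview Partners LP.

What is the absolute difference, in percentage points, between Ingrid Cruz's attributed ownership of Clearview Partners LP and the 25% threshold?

16.8458

By sibling attribution (R2), Ingrid Cruz is treated as also owning Callum Cruz's interest in Silverbay Capital LLC, giving 36% + 43% = 79%.
By sibling attribution (R2), Ingrid Cruz is treated as owning Callum Cruz's 17% interest in Quarry Services GmbH.
Chain via Silverbay Capital LLC → Meridian Pharma AG (R3): 79% × 61% × 14% = 6.7466% of Clearview Partners LP.
Chain via Quarry Services GmbH → Redpoint Logistics SA (R3): 17% × 12% × 69% = 1.4076% of Clearview Partners LP.
Aggregating (R1): 6.7466% + 1.4076% = 8.1542%.
8.1542% falls short of the 25% threshold by 16.8458 percentage points.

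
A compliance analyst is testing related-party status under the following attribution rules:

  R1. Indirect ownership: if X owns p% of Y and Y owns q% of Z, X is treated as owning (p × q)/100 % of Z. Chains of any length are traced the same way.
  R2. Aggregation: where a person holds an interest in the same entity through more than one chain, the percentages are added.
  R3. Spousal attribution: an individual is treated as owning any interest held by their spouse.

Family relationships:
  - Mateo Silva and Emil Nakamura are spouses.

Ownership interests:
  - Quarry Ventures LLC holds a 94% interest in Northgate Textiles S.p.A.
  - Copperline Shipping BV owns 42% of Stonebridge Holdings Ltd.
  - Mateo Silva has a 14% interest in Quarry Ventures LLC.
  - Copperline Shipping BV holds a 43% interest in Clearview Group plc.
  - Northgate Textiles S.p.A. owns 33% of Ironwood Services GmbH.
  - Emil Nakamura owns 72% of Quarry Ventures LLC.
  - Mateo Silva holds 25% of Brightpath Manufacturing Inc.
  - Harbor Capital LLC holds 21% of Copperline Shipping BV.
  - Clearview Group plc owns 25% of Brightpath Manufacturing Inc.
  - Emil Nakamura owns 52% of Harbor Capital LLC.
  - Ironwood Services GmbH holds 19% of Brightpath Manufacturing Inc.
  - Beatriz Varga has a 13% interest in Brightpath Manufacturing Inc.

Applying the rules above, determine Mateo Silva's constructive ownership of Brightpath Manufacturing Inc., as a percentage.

31.242568%

By spousal attribution (R3), Mateo Silva is treated as also owning Emil Nakamura's interest in Quarry Ventures LLC, giving 14% + 72% = 86%.
By spousal attribution (R3), Mateo Silva is treated as owning Emil Nakamura's 52% interest in Harbor Capital LLC.
Chain via Quarry Ventures LLC → Northgate Textiles S.p.A. → Ironwood Services GmbH (R1): 86% × 94% × 33% × 19% = 5.068668% of Brightpath Manufacturing Inc.
Direct interest in Brightpath Manufacturing Inc: 25%.
Chain via Harbor Capital LLC → Copperline Shipping BV → Clearview Group plc (R1): 52% × 21% × 43% × 25% = 1.1739% of Brightpath Manufacturing Inc.
Aggregating (R2): 5.068668% + 25% + 1.1739% = 31.242568%.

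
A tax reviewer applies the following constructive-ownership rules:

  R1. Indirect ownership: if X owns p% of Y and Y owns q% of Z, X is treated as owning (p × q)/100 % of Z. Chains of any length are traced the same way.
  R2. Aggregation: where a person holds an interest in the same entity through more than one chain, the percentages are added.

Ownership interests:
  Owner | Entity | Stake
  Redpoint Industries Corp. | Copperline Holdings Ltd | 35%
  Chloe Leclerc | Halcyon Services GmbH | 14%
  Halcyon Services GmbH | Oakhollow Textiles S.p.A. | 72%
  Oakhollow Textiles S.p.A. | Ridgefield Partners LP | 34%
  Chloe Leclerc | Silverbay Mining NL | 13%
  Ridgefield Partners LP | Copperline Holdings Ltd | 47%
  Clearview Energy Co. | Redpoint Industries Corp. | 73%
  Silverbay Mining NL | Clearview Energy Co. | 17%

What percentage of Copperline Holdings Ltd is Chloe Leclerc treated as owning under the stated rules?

2.175439%

Chain via Silverbay Mining NL → Clearview Energy Co. → Redpoint Industries Corp. (R1): 13% × 17% × 73% × 35% = 0.564655% of Copperline Holdings Ltd.
Chain via Halcyon Services GmbH → Oakhollow Textiles S.p.A. → Ridgefield Partners LP (R1): 14% × 72% × 34% × 47% = 1.610784% of Copperline Holdings Ltd.
Aggregating (R2): 0.564655% + 1.610784% = 2.175439%.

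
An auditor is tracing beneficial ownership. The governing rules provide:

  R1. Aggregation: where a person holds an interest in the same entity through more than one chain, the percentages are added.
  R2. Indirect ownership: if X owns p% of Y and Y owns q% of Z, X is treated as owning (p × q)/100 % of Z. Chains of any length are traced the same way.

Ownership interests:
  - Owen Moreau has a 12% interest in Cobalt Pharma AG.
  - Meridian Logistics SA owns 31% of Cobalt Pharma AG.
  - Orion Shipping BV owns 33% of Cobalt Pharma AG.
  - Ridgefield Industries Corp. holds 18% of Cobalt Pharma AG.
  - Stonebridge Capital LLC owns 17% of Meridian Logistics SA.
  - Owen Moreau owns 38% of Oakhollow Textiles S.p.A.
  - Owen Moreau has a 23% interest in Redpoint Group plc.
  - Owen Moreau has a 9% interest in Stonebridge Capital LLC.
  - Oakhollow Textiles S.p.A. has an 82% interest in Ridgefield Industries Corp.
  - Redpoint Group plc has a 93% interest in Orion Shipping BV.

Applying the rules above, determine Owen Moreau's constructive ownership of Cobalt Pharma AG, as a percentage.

Chain via Oakhollow Textiles S.p.A. → Ridgefield Industries Corp. (R2): 38% × 82% × 18% = 5.6088% of Cobalt Pharma AG.
Chain via Redpoint Group plc → Orion Shipping BV (R2): 23% × 93% × 33% = 7.0587% of Cobalt Pharma AG.
Chain via Stonebridge Capital LLC → Meridian Logistics SA (R2): 9% × 17% × 31% = 0.4743% of Cobalt Pharma AG.
Direct interest in Cobalt Pharma AG: 12%.
Aggregating (R1): 5.6088% + 7.0587% + 0.4743% + 12% = 25.1418%.

25.1418%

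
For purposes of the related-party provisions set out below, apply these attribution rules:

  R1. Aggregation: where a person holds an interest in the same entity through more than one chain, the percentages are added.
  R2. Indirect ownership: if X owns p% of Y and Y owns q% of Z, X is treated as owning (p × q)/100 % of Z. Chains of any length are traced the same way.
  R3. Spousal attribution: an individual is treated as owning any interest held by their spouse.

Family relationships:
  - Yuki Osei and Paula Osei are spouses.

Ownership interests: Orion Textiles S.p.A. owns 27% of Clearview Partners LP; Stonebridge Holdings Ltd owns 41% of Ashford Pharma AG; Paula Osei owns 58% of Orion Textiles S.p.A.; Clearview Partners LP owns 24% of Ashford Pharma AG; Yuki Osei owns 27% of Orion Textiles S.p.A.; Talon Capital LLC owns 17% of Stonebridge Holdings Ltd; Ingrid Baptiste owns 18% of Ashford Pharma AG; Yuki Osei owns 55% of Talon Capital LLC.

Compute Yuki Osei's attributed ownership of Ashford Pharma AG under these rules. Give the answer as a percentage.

9.3415%

By spousal attribution (R3), Yuki Osei is treated as also owning Paula Osei's interest in Orion Textiles S.p.A, giving 27% + 58% = 85%.
Chain via Talon Capital LLC → Stonebridge Holdings Ltd (R2): 55% × 17% × 41% = 3.8335% of Ashford Pharma AG.
Chain via Orion Textiles S.p.A. → Clearview Partners LP (R2): 85% × 27% × 24% = 5.508% of Ashford Pharma AG.
Aggregating (R1): 3.8335% + 5.508% = 9.3415%.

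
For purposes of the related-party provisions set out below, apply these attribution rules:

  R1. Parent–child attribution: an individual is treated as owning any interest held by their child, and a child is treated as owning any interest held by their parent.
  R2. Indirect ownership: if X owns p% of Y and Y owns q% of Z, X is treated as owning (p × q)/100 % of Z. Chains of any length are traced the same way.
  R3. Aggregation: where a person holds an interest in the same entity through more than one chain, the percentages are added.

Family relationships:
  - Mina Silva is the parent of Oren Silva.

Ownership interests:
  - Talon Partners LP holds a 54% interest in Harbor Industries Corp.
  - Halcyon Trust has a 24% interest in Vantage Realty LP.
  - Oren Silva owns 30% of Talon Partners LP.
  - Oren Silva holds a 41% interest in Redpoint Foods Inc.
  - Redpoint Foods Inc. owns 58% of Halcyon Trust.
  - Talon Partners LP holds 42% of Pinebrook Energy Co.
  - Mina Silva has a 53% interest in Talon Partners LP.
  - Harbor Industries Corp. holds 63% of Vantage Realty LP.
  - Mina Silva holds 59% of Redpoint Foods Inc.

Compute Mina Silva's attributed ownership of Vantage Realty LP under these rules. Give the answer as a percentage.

By parent–child attribution (R1), Mina Silva is treated as also owning Oren Silva's interest in Redpoint Foods Inc, giving 59% + 41% = 100%.
By parent–child attribution (R1), Mina Silva is treated as also owning Oren Silva's interest in Talon Partners LP, giving 53% + 30% = 83%.
Chain via Redpoint Foods Inc. → Halcyon Trust (R2): 100% × 58% × 24% = 13.92% of Vantage Realty LP.
Chain via Talon Partners LP → Harbor Industries Corp. (R2): 83% × 54% × 63% = 28.2366% of Vantage Realty LP.
Aggregating (R3): 13.92% + 28.2366% = 42.1566%.

42.1566%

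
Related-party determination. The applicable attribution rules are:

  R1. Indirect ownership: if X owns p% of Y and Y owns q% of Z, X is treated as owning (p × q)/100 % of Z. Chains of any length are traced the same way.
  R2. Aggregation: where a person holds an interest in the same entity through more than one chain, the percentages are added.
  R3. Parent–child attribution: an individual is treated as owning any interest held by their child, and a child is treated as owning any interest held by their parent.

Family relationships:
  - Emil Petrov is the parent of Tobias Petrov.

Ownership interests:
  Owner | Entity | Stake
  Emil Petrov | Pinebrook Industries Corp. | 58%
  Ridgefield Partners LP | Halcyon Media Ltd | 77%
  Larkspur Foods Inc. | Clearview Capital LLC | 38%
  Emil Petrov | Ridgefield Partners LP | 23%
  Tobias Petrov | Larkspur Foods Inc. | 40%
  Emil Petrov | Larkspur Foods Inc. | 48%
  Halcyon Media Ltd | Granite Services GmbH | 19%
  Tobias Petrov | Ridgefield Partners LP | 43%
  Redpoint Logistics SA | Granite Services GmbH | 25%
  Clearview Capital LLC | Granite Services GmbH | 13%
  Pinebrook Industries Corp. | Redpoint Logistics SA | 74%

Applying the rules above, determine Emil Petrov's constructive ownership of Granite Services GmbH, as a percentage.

By parent–child attribution (R3), Emil Petrov is treated as also owning Tobias Petrov's interest in Larkspur Foods Inc, giving 48% + 40% = 88%.
By parent–child attribution (R3), Emil Petrov is treated as also owning Tobias Petrov's interest in Ridgefield Partners LP, giving 23% + 43% = 66%.
Chain via Pinebrook Industries Corp. → Redpoint Logistics SA (R1): 58% × 74% × 25% = 10.73% of Granite Services GmbH.
Chain via Larkspur Foods Inc. → Clearview Capital LLC (R1): 88% × 38% × 13% = 4.3472% of Granite Services GmbH.
Chain via Ridgefield Partners LP → Halcyon Media Ltd (R1): 66% × 77% × 19% = 9.6558% of Granite Services GmbH.
Aggregating (R2): 10.73% + 4.3472% + 9.6558% = 24.733%.

24.733%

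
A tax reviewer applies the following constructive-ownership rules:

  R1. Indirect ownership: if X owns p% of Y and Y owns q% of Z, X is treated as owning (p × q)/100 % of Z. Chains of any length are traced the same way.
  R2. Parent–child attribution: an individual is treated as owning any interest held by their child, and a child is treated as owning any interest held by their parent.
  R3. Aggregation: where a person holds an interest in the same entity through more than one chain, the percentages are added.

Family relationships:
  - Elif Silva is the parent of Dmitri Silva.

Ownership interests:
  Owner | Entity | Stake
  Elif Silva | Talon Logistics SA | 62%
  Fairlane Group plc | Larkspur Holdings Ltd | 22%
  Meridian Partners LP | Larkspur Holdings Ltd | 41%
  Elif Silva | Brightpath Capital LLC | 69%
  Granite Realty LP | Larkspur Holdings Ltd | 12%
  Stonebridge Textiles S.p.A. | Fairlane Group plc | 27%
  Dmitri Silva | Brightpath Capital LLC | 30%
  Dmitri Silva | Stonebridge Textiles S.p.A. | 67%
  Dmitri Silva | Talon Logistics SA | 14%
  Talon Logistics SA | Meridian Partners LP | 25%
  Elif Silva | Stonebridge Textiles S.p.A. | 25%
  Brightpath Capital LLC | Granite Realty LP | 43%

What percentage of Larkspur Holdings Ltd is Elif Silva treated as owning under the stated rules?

18.3632%

By parent–child attribution (R2), Elif Silva is treated as also owning Dmitri Silva's interest in Talon Logistics SA, giving 62% + 14% = 76%.
By parent–child attribution (R2), Elif Silva is treated as also owning Dmitri Silva's interest in Stonebridge Textiles S.p.A, giving 25% + 67% = 92%.
By parent–child attribution (R2), Elif Silva is treated as also owning Dmitri Silva's interest in Brightpath Capital LLC, giving 69% + 30% = 99%.
Chain via Talon Logistics SA → Meridian Partners LP (R1): 76% × 25% × 41% = 7.79% of Larkspur Holdings Ltd.
Chain via Stonebridge Textiles S.p.A. → Fairlane Group plc (R1): 92% × 27% × 22% = 5.4648% of Larkspur Holdings Ltd.
Chain via Brightpath Capital LLC → Granite Realty LP (R1): 99% × 43% × 12% = 5.1084% of Larkspur Holdings Ltd.
Aggregating (R3): 7.79% + 5.4648% + 5.1084% = 18.3632%.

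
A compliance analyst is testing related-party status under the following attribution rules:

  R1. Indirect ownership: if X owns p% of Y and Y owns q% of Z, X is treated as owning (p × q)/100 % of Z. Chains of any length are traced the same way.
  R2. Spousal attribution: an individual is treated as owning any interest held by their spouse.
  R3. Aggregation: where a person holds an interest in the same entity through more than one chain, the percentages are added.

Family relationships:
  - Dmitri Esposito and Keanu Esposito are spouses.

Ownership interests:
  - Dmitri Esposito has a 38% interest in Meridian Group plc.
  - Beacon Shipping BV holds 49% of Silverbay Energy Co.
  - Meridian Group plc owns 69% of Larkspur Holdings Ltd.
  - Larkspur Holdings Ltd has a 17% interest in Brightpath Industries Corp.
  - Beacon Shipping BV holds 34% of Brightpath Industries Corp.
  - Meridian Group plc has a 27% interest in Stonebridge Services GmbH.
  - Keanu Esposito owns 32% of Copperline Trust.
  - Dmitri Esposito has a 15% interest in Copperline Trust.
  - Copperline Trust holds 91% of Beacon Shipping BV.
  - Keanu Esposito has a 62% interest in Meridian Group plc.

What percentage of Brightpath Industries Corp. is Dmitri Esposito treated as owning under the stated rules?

By spousal attribution (R2), Dmitri Esposito is treated as also owning Keanu Esposito's interest in Meridian Group plc, giving 38% + 62% = 100%.
By spousal attribution (R2), Dmitri Esposito is treated as also owning Keanu Esposito's interest in Copperline Trust, giving 15% + 32% = 47%.
Chain via Meridian Group plc → Larkspur Holdings Ltd (R1): 100% × 69% × 17% = 11.73% of Brightpath Industries Corp.
Chain via Copperline Trust → Beacon Shipping BV (R1): 47% × 91% × 34% = 14.5418% of Brightpath Industries Corp.
Aggregating (R3): 11.73% + 14.5418% = 26.2718%.

26.2718%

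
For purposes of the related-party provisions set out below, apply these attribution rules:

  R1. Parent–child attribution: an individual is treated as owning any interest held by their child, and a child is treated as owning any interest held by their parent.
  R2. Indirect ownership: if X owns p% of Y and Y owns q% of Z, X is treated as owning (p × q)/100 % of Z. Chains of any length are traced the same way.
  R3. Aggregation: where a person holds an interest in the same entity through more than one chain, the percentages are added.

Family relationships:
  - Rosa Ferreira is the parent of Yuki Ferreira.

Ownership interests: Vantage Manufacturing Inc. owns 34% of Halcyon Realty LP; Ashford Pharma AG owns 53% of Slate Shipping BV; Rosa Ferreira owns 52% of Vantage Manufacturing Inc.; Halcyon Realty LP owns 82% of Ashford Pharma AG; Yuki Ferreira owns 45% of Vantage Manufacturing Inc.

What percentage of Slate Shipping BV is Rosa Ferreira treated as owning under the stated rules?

14.333108%

By parent–child attribution (R1), Rosa Ferreira is treated as also owning Yuki Ferreira's interest in Vantage Manufacturing Inc, giving 52% + 45% = 97%.
Chain via Vantage Manufacturing Inc. → Halcyon Realty LP → Ashford Pharma AG (R2): 97% × 34% × 82% × 53% = 14.333108% of Slate Shipping BV.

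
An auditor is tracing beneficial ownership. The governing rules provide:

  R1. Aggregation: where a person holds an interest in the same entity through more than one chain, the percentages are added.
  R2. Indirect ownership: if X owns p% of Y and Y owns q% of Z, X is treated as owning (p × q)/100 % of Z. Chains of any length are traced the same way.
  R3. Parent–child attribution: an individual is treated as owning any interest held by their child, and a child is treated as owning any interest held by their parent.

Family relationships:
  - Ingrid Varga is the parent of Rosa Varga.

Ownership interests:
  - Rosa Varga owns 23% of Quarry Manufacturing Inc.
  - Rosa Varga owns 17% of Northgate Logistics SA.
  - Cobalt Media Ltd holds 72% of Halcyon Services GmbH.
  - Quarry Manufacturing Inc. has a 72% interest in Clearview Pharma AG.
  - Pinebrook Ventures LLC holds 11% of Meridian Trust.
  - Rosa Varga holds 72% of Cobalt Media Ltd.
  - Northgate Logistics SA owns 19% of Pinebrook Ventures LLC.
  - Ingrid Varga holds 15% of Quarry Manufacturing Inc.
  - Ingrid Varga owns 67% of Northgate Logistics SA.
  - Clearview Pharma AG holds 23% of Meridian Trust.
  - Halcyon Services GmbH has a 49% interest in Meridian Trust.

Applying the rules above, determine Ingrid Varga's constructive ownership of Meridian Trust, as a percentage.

33.45%

By parent–child attribution (R3), Ingrid Varga is treated as also owning Rosa Varga's interest in Northgate Logistics SA, giving 67% + 17% = 84%.
By parent–child attribution (R3), Ingrid Varga is treated as also owning Rosa Varga's interest in Quarry Manufacturing Inc, giving 15% + 23% = 38%.
By parent–child attribution (R3), Ingrid Varga is treated as owning Rosa Varga's 72% interest in Cobalt Media Ltd.
Chain via Northgate Logistics SA → Pinebrook Ventures LLC (R2): 84% × 19% × 11% = 1.7556% of Meridian Trust.
Chain via Quarry Manufacturing Inc. → Clearview Pharma AG (R2): 38% × 72% × 23% = 6.2928% of Meridian Trust.
Chain via Cobalt Media Ltd → Halcyon Services GmbH (R2): 72% × 72% × 49% = 25.4016% of Meridian Trust.
Aggregating (R1): 1.7556% + 6.2928% + 25.4016% = 33.45%.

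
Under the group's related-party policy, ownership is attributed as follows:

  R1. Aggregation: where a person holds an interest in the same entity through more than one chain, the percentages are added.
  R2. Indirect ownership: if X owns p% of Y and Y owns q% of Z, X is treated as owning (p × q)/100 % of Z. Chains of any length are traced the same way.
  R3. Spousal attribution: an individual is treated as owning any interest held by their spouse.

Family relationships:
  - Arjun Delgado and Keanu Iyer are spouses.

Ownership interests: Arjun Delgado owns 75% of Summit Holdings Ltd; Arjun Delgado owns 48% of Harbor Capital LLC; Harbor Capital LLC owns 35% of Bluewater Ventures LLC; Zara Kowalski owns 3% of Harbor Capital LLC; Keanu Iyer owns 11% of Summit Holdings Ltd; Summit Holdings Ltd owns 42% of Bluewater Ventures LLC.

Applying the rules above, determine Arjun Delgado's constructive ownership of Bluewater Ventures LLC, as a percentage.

By spousal attribution (R3), Arjun Delgado is treated as also owning Keanu Iyer's interest in Summit Holdings Ltd, giving 75% + 11% = 86%.
Chain via Summit Holdings Ltd (R2): 86% × 42% = 36.12% of Bluewater Ventures LLC.
Chain via Harbor Capital LLC (R2): 48% × 35% = 16.8% of Bluewater Ventures LLC.
Aggregating (R1): 36.12% + 16.8% = 52.92%.

52.92%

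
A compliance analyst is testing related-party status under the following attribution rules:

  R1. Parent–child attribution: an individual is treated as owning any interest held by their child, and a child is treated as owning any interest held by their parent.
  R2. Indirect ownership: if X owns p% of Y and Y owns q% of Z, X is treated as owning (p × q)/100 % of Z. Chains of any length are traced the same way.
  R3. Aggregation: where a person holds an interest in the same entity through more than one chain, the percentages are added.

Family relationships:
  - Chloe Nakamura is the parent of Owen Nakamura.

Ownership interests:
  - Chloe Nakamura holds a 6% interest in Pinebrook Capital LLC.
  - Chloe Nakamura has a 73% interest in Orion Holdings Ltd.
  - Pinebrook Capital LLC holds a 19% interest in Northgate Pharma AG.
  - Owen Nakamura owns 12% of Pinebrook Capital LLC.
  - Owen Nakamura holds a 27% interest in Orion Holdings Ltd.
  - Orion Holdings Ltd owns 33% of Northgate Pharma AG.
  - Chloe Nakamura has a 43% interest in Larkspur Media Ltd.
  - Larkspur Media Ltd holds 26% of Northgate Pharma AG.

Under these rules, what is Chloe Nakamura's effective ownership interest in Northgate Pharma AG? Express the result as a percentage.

By parent–child attribution (R1), Chloe Nakamura is treated as also owning Owen Nakamura's interest in Orion Holdings Ltd, giving 73% + 27% = 100%.
By parent–child attribution (R1), Chloe Nakamura is treated as also owning Owen Nakamura's interest in Pinebrook Capital LLC, giving 6% + 12% = 18%.
Chain via Larkspur Media Ltd (R2): 43% × 26% = 11.18% of Northgate Pharma AG.
Chain via Orion Holdings Ltd (R2): 100% × 33% = 33% of Northgate Pharma AG.
Chain via Pinebrook Capital LLC (R2): 18% × 19% = 3.42% of Northgate Pharma AG.
Aggregating (R3): 11.18% + 33% + 3.42% = 47.6%.

47.6%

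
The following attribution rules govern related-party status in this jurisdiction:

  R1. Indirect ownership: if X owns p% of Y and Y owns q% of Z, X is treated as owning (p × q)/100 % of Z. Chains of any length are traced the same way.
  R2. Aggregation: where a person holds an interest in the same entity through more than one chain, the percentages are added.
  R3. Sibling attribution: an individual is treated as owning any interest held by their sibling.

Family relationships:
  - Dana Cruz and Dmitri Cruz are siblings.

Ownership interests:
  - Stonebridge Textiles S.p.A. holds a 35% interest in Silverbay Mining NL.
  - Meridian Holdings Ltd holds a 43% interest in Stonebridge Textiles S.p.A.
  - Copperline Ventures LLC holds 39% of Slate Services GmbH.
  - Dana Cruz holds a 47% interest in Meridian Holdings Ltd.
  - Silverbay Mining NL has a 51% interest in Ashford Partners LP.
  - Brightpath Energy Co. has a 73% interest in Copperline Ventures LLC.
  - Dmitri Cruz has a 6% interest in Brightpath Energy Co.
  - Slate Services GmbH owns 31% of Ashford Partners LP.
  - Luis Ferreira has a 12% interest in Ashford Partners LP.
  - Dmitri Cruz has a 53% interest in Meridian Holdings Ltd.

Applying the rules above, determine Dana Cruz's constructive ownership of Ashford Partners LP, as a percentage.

By sibling attribution (R3), Dana Cruz is treated as also owning Dmitri Cruz's interest in Meridian Holdings Ltd, giving 47% + 53% = 100%.
By sibling attribution (R3), Dana Cruz is treated as owning Dmitri Cruz's 6% interest in Brightpath Energy Co.
Chain via Meridian Holdings Ltd → Stonebridge Textiles S.p.A. → Silverbay Mining NL (R1): 100% × 43% × 35% × 51% = 7.6755% of Ashford Partners LP.
Chain via Brightpath Energy Co. → Copperline Ventures LLC → Slate Services GmbH (R1): 6% × 73% × 39% × 31% = 0.529542% of Ashford Partners LP.
Aggregating (R2): 7.6755% + 0.529542% = 8.205042%.

8.205042%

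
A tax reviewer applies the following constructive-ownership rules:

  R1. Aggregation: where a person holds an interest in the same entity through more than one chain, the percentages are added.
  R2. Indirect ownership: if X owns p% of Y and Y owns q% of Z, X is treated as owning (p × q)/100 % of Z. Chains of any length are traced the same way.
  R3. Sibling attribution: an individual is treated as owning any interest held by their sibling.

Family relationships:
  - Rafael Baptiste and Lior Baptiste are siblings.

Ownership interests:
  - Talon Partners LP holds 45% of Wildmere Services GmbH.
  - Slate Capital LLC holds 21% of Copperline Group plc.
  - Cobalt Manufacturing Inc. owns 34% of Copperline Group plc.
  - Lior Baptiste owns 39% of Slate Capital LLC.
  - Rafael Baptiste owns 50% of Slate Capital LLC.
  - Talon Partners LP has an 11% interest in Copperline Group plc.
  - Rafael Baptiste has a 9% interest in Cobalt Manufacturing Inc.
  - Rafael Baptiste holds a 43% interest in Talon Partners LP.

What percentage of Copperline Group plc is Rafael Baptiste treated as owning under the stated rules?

26.48%

By sibling attribution (R3), Rafael Baptiste is treated as also owning Lior Baptiste's interest in Slate Capital LLC, giving 50% + 39% = 89%.
Chain via Slate Capital LLC (R2): 89% × 21% = 18.69% of Copperline Group plc.
Chain via Cobalt Manufacturing Inc. (R2): 9% × 34% = 3.06% of Copperline Group plc.
Chain via Talon Partners LP (R2): 43% × 11% = 4.73% of Copperline Group plc.
Aggregating (R1): 18.69% + 3.06% + 4.73% = 26.48%.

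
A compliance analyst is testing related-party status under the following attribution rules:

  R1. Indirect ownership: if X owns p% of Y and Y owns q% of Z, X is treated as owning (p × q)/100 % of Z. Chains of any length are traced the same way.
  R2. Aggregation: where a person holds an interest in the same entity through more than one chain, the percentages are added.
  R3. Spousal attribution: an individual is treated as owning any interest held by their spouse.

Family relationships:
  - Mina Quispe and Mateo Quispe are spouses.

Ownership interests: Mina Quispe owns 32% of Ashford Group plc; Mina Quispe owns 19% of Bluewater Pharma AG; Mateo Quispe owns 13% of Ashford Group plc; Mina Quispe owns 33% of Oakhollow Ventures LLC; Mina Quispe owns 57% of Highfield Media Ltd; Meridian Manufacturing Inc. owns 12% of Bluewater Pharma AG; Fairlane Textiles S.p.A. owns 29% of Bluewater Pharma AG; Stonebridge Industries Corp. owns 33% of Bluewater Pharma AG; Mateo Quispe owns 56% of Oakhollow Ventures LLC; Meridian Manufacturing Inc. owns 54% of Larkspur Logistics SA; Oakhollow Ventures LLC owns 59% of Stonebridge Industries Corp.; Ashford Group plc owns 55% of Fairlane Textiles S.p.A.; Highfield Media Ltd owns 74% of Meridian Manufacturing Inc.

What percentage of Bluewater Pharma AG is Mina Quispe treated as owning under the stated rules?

By spousal attribution (R3), Mina Quispe is treated as also owning Mateo Quispe's interest in Oakhollow Ventures LLC, giving 33% + 56% = 89%.
By spousal attribution (R3), Mina Quispe is treated as also owning Mateo Quispe's interest in Ashford Group plc, giving 32% + 13% = 45%.
Chain via Oakhollow Ventures LLC → Stonebridge Industries Corp. (R1): 89% × 59% × 33% = 17.3283% of Bluewater Pharma AG.
Chain via Ashford Group plc → Fairlane Textiles S.p.A. (R1): 45% × 55% × 29% = 7.1775% of Bluewater Pharma AG.
Chain via Highfield Media Ltd → Meridian Manufacturing Inc. (R1): 57% × 74% × 12% = 5.0616% of Bluewater Pharma AG.
Direct interest in Bluewater Pharma AG: 19%.
Aggregating (R2): 17.3283% + 7.1775% + 5.0616% + 19% = 48.5674%.

48.5674%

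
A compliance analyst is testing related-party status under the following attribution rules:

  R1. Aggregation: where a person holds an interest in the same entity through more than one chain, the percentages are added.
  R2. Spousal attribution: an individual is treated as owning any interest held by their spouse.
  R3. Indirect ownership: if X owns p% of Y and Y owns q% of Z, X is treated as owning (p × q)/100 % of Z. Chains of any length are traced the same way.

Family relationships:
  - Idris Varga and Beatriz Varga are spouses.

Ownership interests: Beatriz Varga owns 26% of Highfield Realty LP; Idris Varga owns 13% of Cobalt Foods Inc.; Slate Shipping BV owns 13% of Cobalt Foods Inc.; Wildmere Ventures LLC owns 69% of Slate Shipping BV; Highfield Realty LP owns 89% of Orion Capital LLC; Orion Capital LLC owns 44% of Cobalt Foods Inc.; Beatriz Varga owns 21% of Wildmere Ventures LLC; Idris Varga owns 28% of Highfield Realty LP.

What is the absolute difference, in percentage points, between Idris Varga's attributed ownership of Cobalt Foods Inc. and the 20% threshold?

By spousal attribution (R2), Idris Varga is treated as also owning Beatriz Varga's interest in Highfield Realty LP, giving 28% + 26% = 54%.
By spousal attribution (R2), Idris Varga is treated as owning Beatriz Varga's 21% interest in Wildmere Ventures LLC.
Chain via Highfield Realty LP → Orion Capital LLC (R3): 54% × 89% × 44% = 21.1464% of Cobalt Foods Inc.
Direct interest in Cobalt Foods Inc: 13%.
Chain via Wildmere Ventures LLC → Slate Shipping BV (R3): 21% × 69% × 13% = 1.8837% of Cobalt Foods Inc.
Aggregating (R1): 21.1464% + 13% + 1.8837% = 36.0301%.
36.0301% exceeds the 20% threshold by 16.0301 percentage points.

16.0301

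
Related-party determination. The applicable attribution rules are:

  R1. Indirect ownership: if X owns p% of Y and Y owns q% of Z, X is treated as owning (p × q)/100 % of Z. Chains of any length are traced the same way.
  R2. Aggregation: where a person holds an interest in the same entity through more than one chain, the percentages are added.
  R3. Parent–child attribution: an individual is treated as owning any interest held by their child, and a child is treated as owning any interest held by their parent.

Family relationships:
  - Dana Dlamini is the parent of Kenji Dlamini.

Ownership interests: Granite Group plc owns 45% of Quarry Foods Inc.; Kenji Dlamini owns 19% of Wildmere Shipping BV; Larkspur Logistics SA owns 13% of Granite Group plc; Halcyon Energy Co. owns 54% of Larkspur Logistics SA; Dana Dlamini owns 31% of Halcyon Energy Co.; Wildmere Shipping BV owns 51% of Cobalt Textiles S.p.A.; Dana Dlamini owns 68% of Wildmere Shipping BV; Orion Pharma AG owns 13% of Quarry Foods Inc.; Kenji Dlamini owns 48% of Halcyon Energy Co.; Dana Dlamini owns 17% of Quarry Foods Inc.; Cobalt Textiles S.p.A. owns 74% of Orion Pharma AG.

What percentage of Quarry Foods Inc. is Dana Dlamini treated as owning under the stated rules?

By parent–child attribution (R3), Dana Dlamini is treated as also owning Kenji Dlamini's interest in Wildmere Shipping BV, giving 68% + 19% = 87%.
By parent–child attribution (R3), Dana Dlamini is treated as also owning Kenji Dlamini's interest in Halcyon Energy Co, giving 31% + 48% = 79%.
Chain via Wildmere Shipping BV → Cobalt Textiles S.p.A. → Orion Pharma AG (R1): 87% × 51% × 74% × 13% = 4.268394% of Quarry Foods Inc.
Chain via Halcyon Energy Co. → Larkspur Logistics SA → Granite Group plc (R1): 79% × 54% × 13% × 45% = 2.49561% of Quarry Foods Inc.
Direct interest in Quarry Foods Inc: 17%.
Aggregating (R2): 4.268394% + 2.49561% + 17% = 23.764004%.

23.764004%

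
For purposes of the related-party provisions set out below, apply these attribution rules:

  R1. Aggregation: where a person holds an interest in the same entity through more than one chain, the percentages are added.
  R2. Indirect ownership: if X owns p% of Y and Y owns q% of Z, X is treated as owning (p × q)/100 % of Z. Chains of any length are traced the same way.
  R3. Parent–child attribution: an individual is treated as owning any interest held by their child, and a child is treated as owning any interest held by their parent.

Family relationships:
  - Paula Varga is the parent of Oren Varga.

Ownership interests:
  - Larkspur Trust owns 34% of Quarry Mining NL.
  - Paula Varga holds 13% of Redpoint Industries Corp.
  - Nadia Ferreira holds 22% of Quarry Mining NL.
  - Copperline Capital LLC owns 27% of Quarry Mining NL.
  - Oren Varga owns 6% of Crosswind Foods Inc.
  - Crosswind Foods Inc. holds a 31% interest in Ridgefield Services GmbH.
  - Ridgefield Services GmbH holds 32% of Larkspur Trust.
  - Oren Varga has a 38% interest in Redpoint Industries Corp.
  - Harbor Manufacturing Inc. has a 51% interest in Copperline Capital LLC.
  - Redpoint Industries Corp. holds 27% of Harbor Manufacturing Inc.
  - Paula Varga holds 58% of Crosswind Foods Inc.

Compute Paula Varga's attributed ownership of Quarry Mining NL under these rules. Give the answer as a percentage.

By parent–child attribution (R3), Paula Varga is treated as also owning Oren Varga's interest in Crosswind Foods Inc, giving 58% + 6% = 64%.
By parent–child attribution (R3), Paula Varga is treated as also owning Oren Varga's interest in Redpoint Industries Corp, giving 13% + 38% = 51%.
Chain via Crosswind Foods Inc. → Ridgefield Services GmbH → Larkspur Trust (R2): 64% × 31% × 32% × 34% = 2.158592% of Quarry Mining NL.
Chain via Redpoint Industries Corp. → Harbor Manufacturing Inc. → Copperline Capital LLC (R2): 51% × 27% × 51% × 27% = 1.896129% of Quarry Mining NL.
Aggregating (R1): 2.158592% + 1.896129% = 4.054721%.

4.054721%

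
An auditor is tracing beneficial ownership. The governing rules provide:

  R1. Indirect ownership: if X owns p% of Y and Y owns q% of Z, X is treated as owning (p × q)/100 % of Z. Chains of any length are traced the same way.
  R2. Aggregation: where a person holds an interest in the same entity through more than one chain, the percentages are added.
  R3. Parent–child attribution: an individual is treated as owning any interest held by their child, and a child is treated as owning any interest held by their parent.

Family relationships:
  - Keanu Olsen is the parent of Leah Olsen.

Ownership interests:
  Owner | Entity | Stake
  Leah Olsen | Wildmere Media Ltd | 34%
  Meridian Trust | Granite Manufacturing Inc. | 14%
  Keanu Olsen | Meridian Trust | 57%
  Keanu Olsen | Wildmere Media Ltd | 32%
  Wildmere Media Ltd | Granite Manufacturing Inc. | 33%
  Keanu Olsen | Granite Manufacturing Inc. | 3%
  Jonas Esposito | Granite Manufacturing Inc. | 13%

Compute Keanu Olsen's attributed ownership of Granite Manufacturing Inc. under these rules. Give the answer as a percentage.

32.76%

By parent–child attribution (R3), Keanu Olsen is treated as also owning Leah Olsen's interest in Wildmere Media Ltd, giving 32% + 34% = 66%.
Chain via Meridian Trust (R1): 57% × 14% = 7.98% of Granite Manufacturing Inc.
Chain via Wildmere Media Ltd (R1): 66% × 33% = 21.78% of Granite Manufacturing Inc.
Direct interest in Granite Manufacturing Inc: 3%.
Aggregating (R2): 7.98% + 21.78% + 3% = 32.76%.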